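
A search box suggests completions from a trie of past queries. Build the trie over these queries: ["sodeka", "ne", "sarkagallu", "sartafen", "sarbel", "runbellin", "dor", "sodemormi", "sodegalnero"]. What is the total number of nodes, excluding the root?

49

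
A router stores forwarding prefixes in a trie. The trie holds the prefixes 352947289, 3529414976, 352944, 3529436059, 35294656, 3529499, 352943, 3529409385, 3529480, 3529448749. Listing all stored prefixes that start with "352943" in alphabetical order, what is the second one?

3529436059

Filter for "352943…" and sort: "352943", "3529436059"
Position 2: 3529436059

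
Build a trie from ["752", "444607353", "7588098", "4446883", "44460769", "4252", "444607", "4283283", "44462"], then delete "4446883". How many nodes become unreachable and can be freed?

3

Walk "4446883" from the leaf back toward the root, removing each node that no remaining word uses.
The suffix "883" (3 nodes) is used only by "4446883"; the node for "4446" still has the child "0", so pruning stops there.
Nodes removed: 3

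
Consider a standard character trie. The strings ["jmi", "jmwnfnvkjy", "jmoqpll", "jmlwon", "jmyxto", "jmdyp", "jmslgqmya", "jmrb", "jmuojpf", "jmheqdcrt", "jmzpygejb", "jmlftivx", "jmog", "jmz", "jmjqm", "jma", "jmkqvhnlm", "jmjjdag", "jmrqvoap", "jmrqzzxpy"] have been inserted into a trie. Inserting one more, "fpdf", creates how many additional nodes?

4

"fpdf" shares no prefix with any stored word, so all 4 characters open new nodes.
4 − 0 = 4 new nodes.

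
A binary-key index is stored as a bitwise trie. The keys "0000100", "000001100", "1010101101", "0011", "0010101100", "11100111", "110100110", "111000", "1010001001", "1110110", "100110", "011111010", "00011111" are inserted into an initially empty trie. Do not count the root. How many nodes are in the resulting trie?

Insert word by word; a character creates a node only if that edge doesn't already exist:
  "0000100" → 7 new (0, 0, 0, 0, 1, 0, 0)
  "000001100" → prefix "0000" already present; 5 new (0, 1, 1, 0, 0)
  "1010101101" → 10 new (1, 0, 1, 0, 1, 0, 1, 1, 0, 1)
  "0011" → prefix "00" already present; 2 new (1, 1)
  "0010101100" → prefix "001" already present; 7 new (0, 1, 0, 1, 1, 0, 0)
  "11100111" → prefix "1" already present; 7 new (1, 1, 0, 0, 1, 1, 1)
  "110100110" → prefix "11" already present; 7 new (0, 1, 0, 0, 1, 1, 0)
  "111000" → prefix "11100" already present; 1 new (0)
  "1010001001" → prefix "1010" already present; 6 new (0, 0, 1, 0, 0, 1)
  "1110110" → prefix "1110" already present; 3 new (1, 1, 0)
  "100110" → prefix "10" already present; 4 new (0, 1, 1, 0)
  "011111010" → prefix "0" already present; 8 new (1, 1, 1, 1, 1, 0, 1, 0)
  "00011111" → prefix "000" already present; 5 new (1, 1, 1, 1, 1)
Total nodes = 7 + 5 + 10 + 2 + 7 + 7 + 7 + 1 + 6 + 3 + 4 + 8 + 5 = 72

72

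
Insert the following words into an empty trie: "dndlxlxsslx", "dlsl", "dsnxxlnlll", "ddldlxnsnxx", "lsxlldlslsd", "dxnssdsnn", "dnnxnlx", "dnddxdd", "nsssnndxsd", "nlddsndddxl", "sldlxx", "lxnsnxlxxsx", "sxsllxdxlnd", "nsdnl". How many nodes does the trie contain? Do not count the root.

Count nodes per top-level branch (shared prefixes stored once):
  'd'-branch (ddldlxnsnxx, dlsl, dnddxdd, dndlxlxsslx, dnnxnlx, dsnxxlnlll, dxnssdsnn): 50 nodes
  'l'-branch (lsxlldlslsd, lxnsnxlxxsx): 21 nodes
  'n'-branch (nlddsndddxl, nsdnl, nsssnndxsd): 23 nodes
  's'-branch (sldlxx, sxsllxdxlnd): 16 nodes
Sum: 110

110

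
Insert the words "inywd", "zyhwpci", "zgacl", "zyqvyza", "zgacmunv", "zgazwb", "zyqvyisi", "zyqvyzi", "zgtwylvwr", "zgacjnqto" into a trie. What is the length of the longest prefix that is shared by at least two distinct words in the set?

6

Look for the deepest trie node that still has at least two words in its subtree.
e.g. "zyqvyza" and "zyqvyzi" share the prefix "zyqvyz" of length 6; no pair shares a longer one.
Longest shared-prefix length: 6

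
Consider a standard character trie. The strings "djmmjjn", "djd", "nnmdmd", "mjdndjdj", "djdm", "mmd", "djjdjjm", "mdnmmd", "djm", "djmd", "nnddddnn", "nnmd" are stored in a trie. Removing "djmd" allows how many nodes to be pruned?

1

A node on "djmd"'s path can go only if nothing else ends at it or branches off below it.
The suffix "d" (1 node) is used only by "djmd"; the node for "djm" still has the child "m", so pruning stops there.
Nodes removed: 1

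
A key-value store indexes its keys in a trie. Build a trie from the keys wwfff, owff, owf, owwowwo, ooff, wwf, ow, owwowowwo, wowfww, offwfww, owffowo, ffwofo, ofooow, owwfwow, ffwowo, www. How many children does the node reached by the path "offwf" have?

Walk "offwf" from the root, arriving at one node.
Characters that immediately follow "offwf" among the stored strings: {w}.
That node has 1 child edge.

1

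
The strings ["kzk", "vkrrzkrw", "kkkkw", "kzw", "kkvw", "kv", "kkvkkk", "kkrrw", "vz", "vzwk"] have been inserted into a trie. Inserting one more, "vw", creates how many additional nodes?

1

Walking "vw" from the root, the first 1 characters ("v") follow existing edges; "w" is the first miss.
Each of the 1 remaining characters creates one node.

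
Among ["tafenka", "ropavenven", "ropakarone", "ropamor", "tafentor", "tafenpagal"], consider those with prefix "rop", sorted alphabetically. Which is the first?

ropakarone

Words with prefix "rop", in lexicographic order: "ropakarone", "ropamor", "ropavenven"
The 1st is ropakarone.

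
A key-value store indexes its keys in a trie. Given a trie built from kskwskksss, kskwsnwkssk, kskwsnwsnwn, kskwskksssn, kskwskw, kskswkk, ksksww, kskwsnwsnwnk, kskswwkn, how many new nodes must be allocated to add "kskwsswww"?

The longest prefix of "kskwsswww" already in the trie is "kskws" (length 5).
So 9 − 5 = 4 new nodes.

4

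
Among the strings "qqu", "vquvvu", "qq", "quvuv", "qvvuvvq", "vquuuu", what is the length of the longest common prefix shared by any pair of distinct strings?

3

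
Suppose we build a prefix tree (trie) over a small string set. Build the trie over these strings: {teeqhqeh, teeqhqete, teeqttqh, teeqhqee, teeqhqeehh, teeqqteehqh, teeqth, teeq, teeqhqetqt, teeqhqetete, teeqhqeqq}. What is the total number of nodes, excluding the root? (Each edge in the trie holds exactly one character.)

Trace insertions, counting only characters that open a new branch:
  "teeqhqeh" → 8 new (t, e, e, q, h, q, e, h)
  "teeqhqete" → prefix "teeqhqe" already present; 2 new (t, e)
  "teeqttqh" → prefix "teeq" already present; 4 new (t, t, q, h)
  "teeqhqee" → prefix "teeqhqe" already present; 1 new (e)
  "teeqhqeehh" → prefix "teeqhqee" already present; 2 new (h, h)
  "teeqqteehqh" → prefix "teeq" already present; 7 new (q, t, e, e, h, q, h)
  "teeqth" → prefix "teeqt" already present; 1 new (h)
  "teeq" → prefix "teeq" already present; 0 new (none)
  "teeqhqetqt" → prefix "teeqhqet" already present; 2 new (q, t)
  "teeqhqetete" → prefix "teeqhqete" already present; 2 new (t, e)
  "teeqhqeqq" → prefix "teeqhqe" already present; 2 new (q, q)
Total nodes = 8 + 2 + 4 + 1 + 2 + 7 + 1 + 0 + 2 + 2 + 2 = 31

31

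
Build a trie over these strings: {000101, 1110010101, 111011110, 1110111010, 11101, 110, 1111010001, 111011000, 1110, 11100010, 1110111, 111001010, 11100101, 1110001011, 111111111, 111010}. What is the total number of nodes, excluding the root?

Trace insertions, counting only characters that open a new branch:
  "000101" → 6 new (0, 0, 0, 1, 0, 1)
  "1110010101" → 10 new (1, 1, 1, 0, 0, 1, 0, 1, 0, 1)
  "111011110" → prefix "1110" already present; 5 new (1, 1, 1, 1, 0)
  "1110111010" → prefix "1110111" already present; 3 new (0, 1, 0)
  "11101" → prefix "11101" already present; 0 new (none)
  "110" → prefix "11" already present; 1 new (0)
  "1111010001" → prefix "111" already present; 7 new (1, 0, 1, 0, 0, 0, 1)
  "111011000" → prefix "111011" already present; 3 new (0, 0, 0)
  "1110" → prefix "1110" already present; 0 new (none)
  "11100010" → prefix "11100" already present; 3 new (0, 1, 0)
  "1110111" → prefix "1110111" already present; 0 new (none)
  "111001010" → prefix "111001010" already present; 0 new (none)
  "11100101" → prefix "11100101" already present; 0 new (none)
  "1110001011" → prefix "11100010" already present; 2 new (1, 1)
  "111111111" → prefix "1111" already present; 5 new (1, 1, 1, 1, 1)
  "111010" → prefix "11101" already present; 1 new (0)
Total nodes = 6 + 10 + 5 + 3 + 0 + 1 + 7 + 3 + 0 + 3 + 0 + 0 + 0 + 2 + 5 + 1 = 46

46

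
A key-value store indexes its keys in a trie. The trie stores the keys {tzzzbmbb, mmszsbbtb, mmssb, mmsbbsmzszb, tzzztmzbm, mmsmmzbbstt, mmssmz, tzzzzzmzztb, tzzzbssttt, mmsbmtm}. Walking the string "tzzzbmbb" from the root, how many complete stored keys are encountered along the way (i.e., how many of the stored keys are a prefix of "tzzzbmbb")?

1

Walk "tzzzbmbb" from the root; an end-of-word marker is hit whenever a stored word is a prefix of "tzzzbmbb".
Prefixes of the query that are stored words: "tzzzbmbb"
Count: 1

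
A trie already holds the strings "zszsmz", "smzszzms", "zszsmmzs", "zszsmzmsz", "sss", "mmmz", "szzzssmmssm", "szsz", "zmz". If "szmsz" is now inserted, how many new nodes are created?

3

Walking "szmsz" from the root, the first 2 characters ("sz") follow existing edges; "m" is the first miss.
New nodes needed: |"szmsz"| − 2 = 5 − 2 = 3.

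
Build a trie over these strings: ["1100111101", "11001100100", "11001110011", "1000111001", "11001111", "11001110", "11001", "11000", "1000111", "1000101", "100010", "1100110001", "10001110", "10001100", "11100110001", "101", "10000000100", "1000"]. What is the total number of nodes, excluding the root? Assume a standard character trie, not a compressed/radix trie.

52

For each word, the new-node count is its length minus the longest prefix already in the trie:
  "1100111101" → 10 new (1, 1, 0, 0, 1, 1, 1, 1, 0, 1)
  "11001100100" → prefix "110011" already present; 5 new (0, 0, 1, 0, 0)
  "11001110011" → prefix "1100111" already present; 4 new (0, 0, 1, 1)
  "1000111001" → prefix "1" already present; 9 new (0, 0, 0, 1, 1, 1, 0, 0, 1)
  "11001111" → prefix "11001111" already present; 0 new (none)
  "11001110" → prefix "11001110" already present; 0 new (none)
  "11001" → prefix "11001" already present; 0 new (none)
  "11000" → prefix "1100" already present; 1 new (0)
  "1000111" → prefix "1000111" already present; 0 new (none)
  "1000101" → prefix "10001" already present; 2 new (0, 1)
  "100010" → prefix "100010" already present; 0 new (none)
  "1100110001" → prefix "11001100" already present; 2 new (0, 1)
  "10001110" → prefix "10001110" already present; 0 new (none)
  "10001100" → prefix "100011" already present; 2 new (0, 0)
  "11100110001" → prefix "11" already present; 9 new (1, 0, 0, 1, 1, 0, 0, 0, 1)
  "101" → prefix "10" already present; 1 new (1)
  "10000000100" → prefix "1000" already present; 7 new (0, 0, 0, 0, 1, 0, 0)
  "1000" → prefix "1000" already present; 0 new (none)
Total nodes = 10 + 5 + 4 + 9 + 0 + 0 + 0 + 1 + 0 + 2 + 0 + 2 + 0 + 2 + 9 + 1 + 7 + 0 = 52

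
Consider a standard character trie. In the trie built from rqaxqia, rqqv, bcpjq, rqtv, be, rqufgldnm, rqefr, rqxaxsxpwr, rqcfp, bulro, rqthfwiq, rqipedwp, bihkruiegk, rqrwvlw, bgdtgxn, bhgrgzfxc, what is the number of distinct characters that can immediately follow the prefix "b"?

Walk "b" from the root, arriving at one node.
Characters that immediately follow "b" among the stored strings: {c, e, g, h, i, u}.
That node has 6 child edges.

6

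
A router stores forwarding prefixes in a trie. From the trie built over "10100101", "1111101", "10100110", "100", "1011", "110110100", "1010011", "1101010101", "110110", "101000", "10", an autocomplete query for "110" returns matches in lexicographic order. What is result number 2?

110110

Words with prefix "110", in lexicographic order: "1101010101", "110110", "110110100"
Position 2: 110110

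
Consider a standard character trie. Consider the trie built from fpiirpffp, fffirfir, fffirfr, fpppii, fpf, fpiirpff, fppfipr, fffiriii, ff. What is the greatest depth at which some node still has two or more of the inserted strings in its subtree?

Look for the deepest trie node that still has at least two words in its subtree.
e.g. "fpiirpff" and "fpiirpffp" share the prefix "fpiirpff" of length 8; no pair shares a longer one.
Longest shared-prefix length: 8

8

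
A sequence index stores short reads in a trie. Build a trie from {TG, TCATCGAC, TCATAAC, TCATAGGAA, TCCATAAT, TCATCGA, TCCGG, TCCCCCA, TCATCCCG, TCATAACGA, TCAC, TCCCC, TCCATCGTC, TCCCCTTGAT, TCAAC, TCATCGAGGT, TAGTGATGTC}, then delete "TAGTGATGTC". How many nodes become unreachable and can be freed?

Walk "TAGTGATGTC" from the leaf back toward the root, removing each node that no remaining word uses.
The suffix "AGTGATGTC" (9 nodes) is used only by "TAGTGATGTC"; the node for "T" still has the child "G", so pruning stops there.
Nodes removed: 9

9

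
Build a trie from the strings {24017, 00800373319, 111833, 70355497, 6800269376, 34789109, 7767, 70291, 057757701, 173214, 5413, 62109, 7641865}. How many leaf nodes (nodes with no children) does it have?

A leaf is a node with no children — equivalently, the end of a word that is not a proper prefix of any other stored word.
Those words: "00800373319", "057757701", "111833", "173214", "24017", "34789109", "5413", "62109", "6800269376", "70291", "70355497", "7641865", "7767"
Leaf count: 13

13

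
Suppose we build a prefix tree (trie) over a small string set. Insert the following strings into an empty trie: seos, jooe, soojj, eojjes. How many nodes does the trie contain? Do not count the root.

18

Trace insertions, counting only characters that open a new branch:
  "seos" → 4 new (s, e, o, s)
  "jooe" → 4 new (j, o, o, e)
  "soojj" → prefix "s" already present; 4 new (o, o, j, j)
  "eojjes" → 6 new (e, o, j, j, e, s)
Total nodes = 4 + 4 + 4 + 6 = 18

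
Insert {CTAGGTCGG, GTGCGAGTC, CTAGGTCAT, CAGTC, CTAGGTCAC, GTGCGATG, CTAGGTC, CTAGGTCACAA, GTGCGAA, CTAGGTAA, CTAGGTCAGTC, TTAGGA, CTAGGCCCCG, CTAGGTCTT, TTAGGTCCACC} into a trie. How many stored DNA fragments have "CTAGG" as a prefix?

9

Traverse to the node for "CTAGG", then collect every word in that subtree.
Matches: "CTAGGCCCCG", "CTAGGTAA", "CTAGGTC", "CTAGGTCAC", "CTAGGTCACAA", "CTAGGTCAGTC", "CTAGGTCAT", "CTAGGTCGG", "CTAGGTCTT"
Count: 9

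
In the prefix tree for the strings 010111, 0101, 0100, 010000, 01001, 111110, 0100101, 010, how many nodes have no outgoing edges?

4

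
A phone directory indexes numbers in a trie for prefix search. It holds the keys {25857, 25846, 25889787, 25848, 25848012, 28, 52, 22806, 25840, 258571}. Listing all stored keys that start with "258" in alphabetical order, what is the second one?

Words with prefix "258", in lexicographic order: "25840", "25846", "25848", "25848012", "25857", "258571", "25889787"
The 2nd is 25846.

25846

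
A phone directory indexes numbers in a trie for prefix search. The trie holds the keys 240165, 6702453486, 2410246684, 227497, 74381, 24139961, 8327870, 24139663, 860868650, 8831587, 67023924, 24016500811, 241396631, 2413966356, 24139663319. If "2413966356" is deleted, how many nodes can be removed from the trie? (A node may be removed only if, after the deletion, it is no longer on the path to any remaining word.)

Walk "2413966356" from the leaf back toward the root, removing each node that no remaining word uses.
The suffix "56" (2 nodes) is used only by "2413966356"; the node for "24139663" still has the child "1", so pruning stops there.
Nodes removed: 2

2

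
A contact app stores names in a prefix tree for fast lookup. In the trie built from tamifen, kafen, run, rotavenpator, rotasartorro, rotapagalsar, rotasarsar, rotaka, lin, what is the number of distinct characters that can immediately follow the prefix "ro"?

Follow the path "ro" to its node, then look at its outgoing edges.
Characters that immediately follow "ro" among the stored strings: {t}.
That node has 1 child edge.

1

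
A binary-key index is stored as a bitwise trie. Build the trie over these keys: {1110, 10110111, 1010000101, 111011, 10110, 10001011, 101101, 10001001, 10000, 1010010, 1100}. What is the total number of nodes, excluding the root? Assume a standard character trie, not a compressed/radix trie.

For each word, the new-node count is its length minus the longest prefix already in the trie:
  "1110" → 4 new (1, 1, 1, 0)
  "10110111" → prefix "1" already present; 7 new (0, 1, 1, 0, 1, 1, 1)
  "1010000101" → prefix "101" already present; 7 new (0, 0, 0, 0, 1, 0, 1)
  "111011" → prefix "1110" already present; 2 new (1, 1)
  "10110" → prefix "10110" already present; 0 new (none)
  "10001011" → prefix "10" already present; 6 new (0, 0, 1, 0, 1, 1)
  "101101" → prefix "101101" already present; 0 new (none)
  "10001001" → prefix "100010" already present; 2 new (0, 1)
  "10000" → prefix "1000" already present; 1 new (0)
  "1010010" → prefix "10100" already present; 2 new (1, 0)
  "1100" → prefix "11" already present; 2 new (0, 0)
Total nodes = 4 + 7 + 7 + 2 + 0 + 6 + 0 + 2 + 1 + 2 + 2 = 33

33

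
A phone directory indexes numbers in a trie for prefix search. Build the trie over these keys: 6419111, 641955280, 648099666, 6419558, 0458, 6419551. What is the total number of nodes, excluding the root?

Trie structure (* marks end of a word):
(root)
├─ 0
│  └─ 4
│     └─ 5
│        └─ 8 *
└─ 6
   └─ 4
      ├─ 1
      │  └─ 9
      │     ├─ 1
      │     │  └─ 1
      │     │     └─ 1 *
      │     └─ 5
      │        └─ 5
      │           ├─ 1 *
      │           ├─ 2
      │           │  └─ 8
      │           │     └─ 0 *
      │           └─ 8 *
      └─ 8
         └─ 0
            └─ 9
               └─ 9
                  └─ 6
                     └─ 6
                        └─ 6 *
Counting every labelled node above: 25.

25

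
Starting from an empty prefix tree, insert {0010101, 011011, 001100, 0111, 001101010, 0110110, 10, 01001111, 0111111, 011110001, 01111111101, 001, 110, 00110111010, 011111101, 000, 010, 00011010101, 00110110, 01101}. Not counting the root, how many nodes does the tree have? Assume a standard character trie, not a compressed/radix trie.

Count nodes per top-level branch (shared prefixes stored once):
  '0'-branch (000, 00011010101, 001, 0010101, 001100, 001101010, 00110110, 00110111010, 010, 01001111, 01101, 011011, 0110110, 0111, 011110001, 0111111, 011111101, 01111111101): 55 nodes
  '1'-branch (10, 110): 4 nodes
Sum: 59

59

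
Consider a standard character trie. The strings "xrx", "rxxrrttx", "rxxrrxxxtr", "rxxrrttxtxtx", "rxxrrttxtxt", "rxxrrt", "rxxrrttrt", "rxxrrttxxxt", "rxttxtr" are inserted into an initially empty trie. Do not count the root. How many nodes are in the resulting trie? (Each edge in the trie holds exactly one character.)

30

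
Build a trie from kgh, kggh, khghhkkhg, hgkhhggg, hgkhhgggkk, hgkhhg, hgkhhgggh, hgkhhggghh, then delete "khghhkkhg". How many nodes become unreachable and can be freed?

8

After clearing the end-marker at "khghhkkhg", prune upward until reaching a node still needed by another word.
The suffix "hghhkkhg" (8 nodes) is used only by "khghhkkhg"; the node for "k" still has the child "g", so pruning stops there.
Nodes removed: 8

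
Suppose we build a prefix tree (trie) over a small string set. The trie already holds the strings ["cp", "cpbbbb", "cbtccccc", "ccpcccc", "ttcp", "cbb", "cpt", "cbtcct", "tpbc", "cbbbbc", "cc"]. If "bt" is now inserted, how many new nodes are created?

2

No existing word starts with "b", so every character of "bt" needs a new node.
2 − 0 = 2 new nodes.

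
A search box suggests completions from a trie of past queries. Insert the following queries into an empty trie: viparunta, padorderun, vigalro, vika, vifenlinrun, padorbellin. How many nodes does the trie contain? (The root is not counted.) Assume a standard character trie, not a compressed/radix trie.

Count nodes per top-level branch (shared prefixes stored once):
  'p'-branch (padorbellin, padorderun): 16 nodes
  'v'-branch (vifenlinrun, vigalro, vika, viparunta): 25 nodes
Sum: 41

41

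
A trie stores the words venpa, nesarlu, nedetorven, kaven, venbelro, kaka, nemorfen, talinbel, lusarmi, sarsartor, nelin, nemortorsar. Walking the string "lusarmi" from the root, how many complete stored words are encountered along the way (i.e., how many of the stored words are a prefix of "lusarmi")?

Check each prefix of "lusarmi" against the stored set — each match is an end-marker on the path.
Prefixes of the query that are stored words: "lusarmi"
Count: 1

1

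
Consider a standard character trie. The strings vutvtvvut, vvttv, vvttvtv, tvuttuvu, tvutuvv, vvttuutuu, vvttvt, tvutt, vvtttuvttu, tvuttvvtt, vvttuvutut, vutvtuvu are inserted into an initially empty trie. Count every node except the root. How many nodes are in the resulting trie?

49

Count nodes per top-level branch (shared prefixes stored once):
  't'-branch (tvutt, tvuttuvu, tvuttvvtt, tvutuvv): 15 nodes
  'v'-branch (vutvtuvu, vutvtvvut, vvtttuvttu, vvttuutuu, vvttuvutut, vvttv, vvttvt, vvttvtv): 34 nodes
Sum: 49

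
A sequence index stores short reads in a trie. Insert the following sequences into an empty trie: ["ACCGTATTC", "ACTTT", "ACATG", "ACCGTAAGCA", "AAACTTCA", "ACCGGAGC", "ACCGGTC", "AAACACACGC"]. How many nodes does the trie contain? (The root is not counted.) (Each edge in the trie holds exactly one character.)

For each word, the new-node count is its length minus the longest prefix already in the trie:
  "ACCGTATTC" → 9 new (A, C, C, G, T, A, T, T, C)
  "ACTTT" → prefix "AC" already present; 3 new (T, T, T)
  "ACATG" → prefix "AC" already present; 3 new (A, T, G)
  "ACCGTAAGCA" → prefix "ACCGTA" already present; 4 new (A, G, C, A)
  "AAACTTCA" → prefix "A" already present; 7 new (A, A, C, T, T, C, A)
  "ACCGGAGC" → prefix "ACCG" already present; 4 new (G, A, G, C)
  "ACCGGTC" → prefix "ACCGG" already present; 2 new (T, C)
  "AAACACACGC" → prefix "AAAC" already present; 6 new (A, C, A, C, G, C)
Total nodes = 9 + 3 + 3 + 4 + 7 + 4 + 2 + 6 = 38

38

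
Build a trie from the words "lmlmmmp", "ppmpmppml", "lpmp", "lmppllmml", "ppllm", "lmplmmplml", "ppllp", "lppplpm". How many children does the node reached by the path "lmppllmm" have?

1

Walk "lmppllmm" from the root, arriving at one node.
Distinct next characters after "lmppllmm": l.
That node has 1 child edge.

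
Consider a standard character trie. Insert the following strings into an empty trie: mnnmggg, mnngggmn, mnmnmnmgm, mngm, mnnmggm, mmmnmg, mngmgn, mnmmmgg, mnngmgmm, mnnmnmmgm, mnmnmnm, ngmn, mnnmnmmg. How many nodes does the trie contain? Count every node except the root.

Insert word by word; a character creates a node only if that edge doesn't already exist:
  "mnnmggg" → 7 new (m, n, n, m, g, g, g)
  "mnngggmn" → prefix "mnn" already present; 5 new (g, g, g, m, n)
  "mnmnmnmgm" → prefix "mn" already present; 7 new (m, n, m, n, m, g, m)
  "mngm" → prefix "mn" already present; 2 new (g, m)
  "mnnmggm" → prefix "mnnmgg" already present; 1 new (m)
  "mmmnmg" → prefix "m" already present; 5 new (m, m, n, m, g)
  "mngmgn" → prefix "mngm" already present; 2 new (g, n)
  "mnmmmgg" → prefix "mnm" already present; 4 new (m, m, g, g)
  "mnngmgmm" → prefix "mnng" already present; 4 new (m, g, m, m)
  "mnnmnmmgm" → prefix "mnnm" already present; 5 new (n, m, m, g, m)
  "mnmnmnm" → prefix "mnmnmnm" already present; 0 new (none)
  "ngmn" → 4 new (n, g, m, n)
  "mnnmnmmg" → prefix "mnnmnmmg" already present; 0 new (none)
Total nodes = 7 + 5 + 7 + 2 + 1 + 5 + 2 + 4 + 4 + 5 + 0 + 4 + 0 = 46

46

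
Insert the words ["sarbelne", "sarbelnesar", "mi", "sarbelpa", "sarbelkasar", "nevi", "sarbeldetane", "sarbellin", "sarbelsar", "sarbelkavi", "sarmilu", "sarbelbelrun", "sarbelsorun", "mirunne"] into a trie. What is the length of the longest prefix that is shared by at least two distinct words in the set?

The deepest shared node is where two words last agree before diverging.
e.g. "sarbelkasar" and "sarbelkavi" share the prefix "sarbelka" of length 8; no pair shares a longer one.
Longest shared-prefix length: 8

8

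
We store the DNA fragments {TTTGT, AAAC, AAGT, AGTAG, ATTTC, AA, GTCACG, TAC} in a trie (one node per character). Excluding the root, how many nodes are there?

27

Trace insertions, counting only characters that open a new branch:
  "TTTGT" → 5 new (T, T, T, G, T)
  "AAAC" → 4 new (A, A, A, C)
  "AAGT" → prefix "AA" already present; 2 new (G, T)
  "AGTAG" → prefix "A" already present; 4 new (G, T, A, G)
  "ATTTC" → prefix "A" already present; 4 new (T, T, T, C)
  "AA" → prefix "AA" already present; 0 new (none)
  "GTCACG" → 6 new (G, T, C, A, C, G)
  "TAC" → prefix "T" already present; 2 new (A, C)
Total nodes = 5 + 4 + 2 + 4 + 4 + 0 + 6 + 2 = 27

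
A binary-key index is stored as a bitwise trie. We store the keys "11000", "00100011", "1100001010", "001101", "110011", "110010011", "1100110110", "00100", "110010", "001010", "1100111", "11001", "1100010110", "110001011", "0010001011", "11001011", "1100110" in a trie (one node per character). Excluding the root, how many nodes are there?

Trace insertions, counting only characters that open a new branch:
  "11000" → 5 new (1, 1, 0, 0, 0)
  "00100011" → 8 new (0, 0, 1, 0, 0, 0, 1, 1)
  "1100001010" → prefix "11000" already present; 5 new (0, 1, 0, 1, 0)
  "001101" → prefix "001" already present; 3 new (1, 0, 1)
  "110011" → prefix "1100" already present; 2 new (1, 1)
  "110010011" → prefix "11001" already present; 4 new (0, 0, 1, 1)
  "1100110110" → prefix "110011" already present; 4 new (0, 1, 1, 0)
  "00100" → prefix "00100" already present; 0 new (none)
  "110010" → prefix "110010" already present; 0 new (none)
  "001010" → prefix "0010" already present; 2 new (1, 0)
  "1100111" → prefix "110011" already present; 1 new (1)
  "11001" → prefix "11001" already present; 0 new (none)
  "1100010110" → prefix "11000" already present; 5 new (1, 0, 1, 1, 0)
  "110001011" → prefix "110001011" already present; 0 new (none)
  "0010001011" → prefix "0010001" already present; 3 new (0, 1, 1)
  "11001011" → prefix "110010" already present; 2 new (1, 1)
  "1100110" → prefix "1100110" already present; 0 new (none)
Total nodes = 5 + 8 + 5 + 3 + 2 + 4 + 4 + 0 + 0 + 2 + 1 + 0 + 5 + 0 + 3 + 2 + 0 = 44

44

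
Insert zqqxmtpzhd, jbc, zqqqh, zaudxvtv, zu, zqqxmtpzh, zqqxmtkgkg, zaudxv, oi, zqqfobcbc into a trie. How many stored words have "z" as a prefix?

8

Filter for entries beginning with "z":
Words under "z": zaudxv, zaudxvtv, zqqfobcbc, zqqqh, zqqxmtkgkg, zqqxmtpzh, zqqxmtpzhd, zu
Count: 8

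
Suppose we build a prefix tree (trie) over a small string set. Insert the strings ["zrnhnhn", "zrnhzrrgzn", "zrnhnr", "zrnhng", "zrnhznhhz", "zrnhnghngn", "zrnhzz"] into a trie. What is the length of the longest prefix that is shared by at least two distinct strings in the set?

6

Equivalently: take the maximum, over all pairs, of their longest common prefix length.
e.g. "zrnhng" and "zrnhnghngn" share the prefix "zrnhng" of length 6; no pair shares a longer one.
Longest shared-prefix length: 6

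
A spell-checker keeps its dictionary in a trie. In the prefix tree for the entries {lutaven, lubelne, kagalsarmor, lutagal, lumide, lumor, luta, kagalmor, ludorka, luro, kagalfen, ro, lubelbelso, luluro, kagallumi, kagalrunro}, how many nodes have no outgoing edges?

A leaf is a node with no children — equivalently, the end of a word that is not a proper prefix of any other stored word.
Those words: "kagalfen", "kagallumi", "kagalmor", "kagalrunro", "kagalsarmor", "lubelbelso", "lubelne", "ludorka", "luluro", "lumide", "lumor", "luro", "lutagal", "lutaven", "ro"
Leaf count: 15

15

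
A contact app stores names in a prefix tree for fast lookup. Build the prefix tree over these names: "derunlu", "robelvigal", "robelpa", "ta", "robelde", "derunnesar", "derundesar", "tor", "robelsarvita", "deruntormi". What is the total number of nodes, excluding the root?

47

For each word, the new-node count is its length minus the longest prefix already in the trie:
  "derunlu" → 7 new (d, e, r, u, n, l, u)
  "robelvigal" → 10 new (r, o, b, e, l, v, i, g, a, l)
  "robelpa" → prefix "robel" already present; 2 new (p, a)
  "ta" → 2 new (t, a)
  "robelde" → prefix "robel" already present; 2 new (d, e)
  "derunnesar" → prefix "derun" already present; 5 new (n, e, s, a, r)
  "derundesar" → prefix "derun" already present; 5 new (d, e, s, a, r)
  "tor" → prefix "t" already present; 2 new (o, r)
  "robelsarvita" → prefix "robel" already present; 7 new (s, a, r, v, i, t, a)
  "deruntormi" → prefix "derun" already present; 5 new (t, o, r, m, i)
Total nodes = 7 + 10 + 2 + 2 + 2 + 5 + 5 + 2 + 7 + 5 = 47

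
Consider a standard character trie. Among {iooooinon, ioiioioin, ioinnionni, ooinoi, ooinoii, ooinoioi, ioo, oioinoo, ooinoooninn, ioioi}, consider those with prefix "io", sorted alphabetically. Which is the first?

Filter for "io…" and sort: "ioiioioin", "ioinnionni", "ioioi", "ioo", "iooooinon"
Position 1: ioiioioin

ioiioioin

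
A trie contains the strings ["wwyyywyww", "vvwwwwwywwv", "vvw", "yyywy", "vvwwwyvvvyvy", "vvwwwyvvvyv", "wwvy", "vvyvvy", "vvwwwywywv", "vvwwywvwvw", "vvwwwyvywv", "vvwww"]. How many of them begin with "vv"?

Walk to "vv"; the words in its subtree are exactly those with that prefix.
Words under "vv": vvw, vvwww, vvwwwwwywwv, vvwwwyvvvyv, vvwwwyvvvyvy, vvwwwyvywv, vvwwwywywv, vvwwywvwvw, vvyvvy
Count: 9

9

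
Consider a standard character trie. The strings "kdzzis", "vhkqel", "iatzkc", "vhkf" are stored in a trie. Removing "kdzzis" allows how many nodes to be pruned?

Walk "kdzzis" from the leaf back toward the root, removing each node that no remaining word uses.
No other word shares any prefix with "kdzzis", so all 6 of its nodes go.
Nodes removed: 6

6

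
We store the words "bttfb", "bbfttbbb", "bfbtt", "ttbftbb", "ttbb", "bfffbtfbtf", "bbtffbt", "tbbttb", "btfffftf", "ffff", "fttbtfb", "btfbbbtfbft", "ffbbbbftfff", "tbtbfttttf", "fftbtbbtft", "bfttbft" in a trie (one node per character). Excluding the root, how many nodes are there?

96

For each word, the new-node count is its length minus the longest prefix already in the trie:
  "bttfb" → 5 new (b, t, t, f, b)
  "bbfttbbb" → prefix "b" already present; 7 new (b, f, t, t, b, b, b)
  "bfbtt" → prefix "b" already present; 4 new (f, b, t, t)
  "ttbftbb" → 7 new (t, t, b, f, t, b, b)
  "ttbb" → prefix "ttb" already present; 1 new (b)
  "bfffbtfbtf" → prefix "bf" already present; 8 new (f, f, b, t, f, b, t, f)
  "bbtffbt" → prefix "bb" already present; 5 new (t, f, f, b, t)
  "tbbttb" → prefix "t" already present; 5 new (b, b, t, t, b)
  "btfffftf" → prefix "bt" already present; 6 new (f, f, f, f, t, f)
  "ffff" → 4 new (f, f, f, f)
  "fttbtfb" → prefix "f" already present; 6 new (t, t, b, t, f, b)
  "btfbbbtfbft" → prefix "btf" already present; 8 new (b, b, b, t, f, b, f, t)
  "ffbbbbftfff" → prefix "ff" already present; 9 new (b, b, b, b, f, t, f, f, f)
  "tbtbfttttf" → prefix "tb" already present; 8 new (t, b, f, t, t, t, t, f)
  "fftbtbbtft" → prefix "ff" already present; 8 new (t, b, t, b, b, t, f, t)
  "bfttbft" → prefix "bf" already present; 5 new (t, t, b, f, t)
Total nodes = 5 + 7 + 4 + 7 + 1 + 8 + 5 + 5 + 6 + 4 + 6 + 8 + 9 + 8 + 8 + 5 = 96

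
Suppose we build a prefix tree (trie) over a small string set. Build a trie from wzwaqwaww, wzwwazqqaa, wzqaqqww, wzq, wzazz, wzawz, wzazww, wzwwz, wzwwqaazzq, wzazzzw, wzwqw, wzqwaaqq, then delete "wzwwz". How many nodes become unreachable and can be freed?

A node on "wzwwz"'s path can go only if nothing else ends at it or branches off below it.
The suffix "z" (1 node) is used only by "wzwwz"; the node for "wzww" still has the child "a", so pruning stops there.
Nodes removed: 1

1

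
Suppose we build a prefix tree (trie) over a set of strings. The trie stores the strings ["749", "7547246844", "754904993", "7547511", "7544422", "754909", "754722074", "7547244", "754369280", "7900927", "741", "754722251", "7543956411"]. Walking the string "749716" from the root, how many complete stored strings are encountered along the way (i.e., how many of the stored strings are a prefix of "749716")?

Check each prefix of "749716" against the stored set — each match is an end-marker on the path.
Prefixes of the query that are stored words: "749"
Count: 1

1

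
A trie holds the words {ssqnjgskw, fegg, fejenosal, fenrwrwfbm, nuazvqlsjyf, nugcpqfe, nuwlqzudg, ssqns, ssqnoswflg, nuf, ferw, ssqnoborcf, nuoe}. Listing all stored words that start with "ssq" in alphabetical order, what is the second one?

ssqnoborcf

DFS of the "ssq" subtree visits, in order: "ssqnjgskw", "ssqnoborcf", "ssqnoswflg", "ssqns"
Position 2: ssqnoborcf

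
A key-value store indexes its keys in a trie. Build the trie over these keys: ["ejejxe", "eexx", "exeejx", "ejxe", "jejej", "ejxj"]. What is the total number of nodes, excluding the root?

Trie structure (* marks end of a word):
(root)
├─ e
│  ├─ e
│  │  └─ x
│  │     └─ x *
│  ├─ j
│  │  ├─ e
│  │  │  └─ j
│  │  │     └─ x
│  │  │        └─ e *
│  │  └─ x
│  │     ├─ e *
│  │     └─ j *
│  └─ x
│     └─ e
│        └─ e
│           └─ j
│              └─ x *
└─ j
   └─ e
      └─ j
         └─ e
            └─ j *
Counting every labelled node above: 22.

22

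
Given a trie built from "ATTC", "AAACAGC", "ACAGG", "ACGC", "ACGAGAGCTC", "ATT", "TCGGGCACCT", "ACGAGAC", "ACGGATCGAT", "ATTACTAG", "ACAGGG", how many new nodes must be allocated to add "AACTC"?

"AA" is already a path in the trie; the remaining "CTC" must be added.
So 5 − 2 = 3 new nodes.

3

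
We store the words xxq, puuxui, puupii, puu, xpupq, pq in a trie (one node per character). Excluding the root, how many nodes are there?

17

Count nodes per top-level branch (shared prefixes stored once):
  'p'-branch (pq, puu, puupii, puuxui): 10 nodes
  'x'-branch (xpupq, xxq): 7 nodes
Sum: 17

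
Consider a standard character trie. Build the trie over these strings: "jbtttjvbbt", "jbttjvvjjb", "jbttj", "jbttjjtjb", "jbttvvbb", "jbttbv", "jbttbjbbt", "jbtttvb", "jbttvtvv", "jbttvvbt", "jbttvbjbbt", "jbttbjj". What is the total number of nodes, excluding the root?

42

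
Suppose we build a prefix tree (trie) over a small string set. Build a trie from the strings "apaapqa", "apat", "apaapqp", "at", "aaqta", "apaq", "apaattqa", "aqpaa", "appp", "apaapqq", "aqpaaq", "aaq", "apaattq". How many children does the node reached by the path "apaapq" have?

3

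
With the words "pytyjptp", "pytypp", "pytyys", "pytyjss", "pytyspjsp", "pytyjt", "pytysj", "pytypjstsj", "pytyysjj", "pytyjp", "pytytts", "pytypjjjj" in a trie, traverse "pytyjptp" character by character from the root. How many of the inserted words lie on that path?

2

Check each prefix of "pytyjptp" against the stored set — each match is an end-marker on the path.
Prefixes of the query that are stored words: "pytyjp", "pytyjptp"
Count: 2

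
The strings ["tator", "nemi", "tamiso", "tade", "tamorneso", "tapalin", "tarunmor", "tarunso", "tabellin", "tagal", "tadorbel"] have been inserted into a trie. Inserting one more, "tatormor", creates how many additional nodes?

"tator" is already a path in the trie; the remaining "mor" must be added.
New nodes needed: |"tatormor"| − 5 = 8 − 5 = 3.

3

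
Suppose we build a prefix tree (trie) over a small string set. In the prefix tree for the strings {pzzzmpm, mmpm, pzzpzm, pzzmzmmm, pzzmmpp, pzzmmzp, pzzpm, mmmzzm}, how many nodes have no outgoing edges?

Leaves are exactly the stored words that no other stored word extends.
Those words: "mmmzzm", "mmpm", "pzzmmpp", "pzzmmzp", "pzzmzmmm", "pzzpm", "pzzpzm", "pzzzmpm"
Leaf count: 8

8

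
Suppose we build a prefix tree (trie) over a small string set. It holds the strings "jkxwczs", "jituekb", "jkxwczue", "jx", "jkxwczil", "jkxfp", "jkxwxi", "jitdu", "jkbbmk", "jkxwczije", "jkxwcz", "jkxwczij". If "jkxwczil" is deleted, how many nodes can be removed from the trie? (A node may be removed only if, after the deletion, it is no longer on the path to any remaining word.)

After clearing the end-marker at "jkxwczil", prune upward until reaching a node still needed by another word.
The suffix "l" (1 node) is used only by "jkxwczil"; the node for "jkxwczi" still has the child "j", so pruning stops there.
Nodes removed: 1

1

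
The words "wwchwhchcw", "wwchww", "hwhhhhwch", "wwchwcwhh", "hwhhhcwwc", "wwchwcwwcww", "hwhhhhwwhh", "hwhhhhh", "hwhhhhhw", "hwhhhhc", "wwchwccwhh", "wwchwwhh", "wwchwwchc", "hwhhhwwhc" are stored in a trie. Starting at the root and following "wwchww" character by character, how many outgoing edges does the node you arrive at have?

Walk "wwchww" from the root, arriving at one node.
Characters that immediately follow "wwchww" among the stored strings: {c, h}.
That node has 2 child edges.

2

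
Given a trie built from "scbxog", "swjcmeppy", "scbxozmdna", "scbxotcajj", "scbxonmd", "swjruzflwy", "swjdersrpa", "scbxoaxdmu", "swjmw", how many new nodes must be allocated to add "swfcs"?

The longest prefix of "swfcs" already in the trie is "sw" (length 2).
So 5 − 2 = 3 new nodes.

3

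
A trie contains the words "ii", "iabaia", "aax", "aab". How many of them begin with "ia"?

Traverse to the node for "ia", then collect every word in that subtree.
Words under "ia": iabaia
Count: 1

1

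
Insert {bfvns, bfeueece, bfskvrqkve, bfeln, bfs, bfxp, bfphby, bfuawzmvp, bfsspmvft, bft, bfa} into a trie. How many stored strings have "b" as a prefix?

Traverse to the node for "b", then collect every word in that subtree.
Words under "b": bfa, bfeln, bfeueece, bfphby, bfs, bfskvrqkve, bfsspmvft, bft, bfuawzmvp, bfvns, bfxp
Count: 11

11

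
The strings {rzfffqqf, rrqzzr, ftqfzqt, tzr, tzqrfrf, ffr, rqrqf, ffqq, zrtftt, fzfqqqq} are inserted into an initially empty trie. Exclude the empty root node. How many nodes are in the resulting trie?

48

Insert word by word; a character creates a node only if that edge doesn't already exist:
  "rzfffqqf" → 8 new (r, z, f, f, f, q, q, f)
  "rrqzzr" → prefix "r" already present; 5 new (r, q, z, z, r)
  "ftqfzqt" → 7 new (f, t, q, f, z, q, t)
  "tzr" → 3 new (t, z, r)
  "tzqrfrf" → prefix "tz" already present; 5 new (q, r, f, r, f)
  "ffr" → prefix "f" already present; 2 new (f, r)
  "rqrqf" → prefix "r" already present; 4 new (q, r, q, f)
  "ffqq" → prefix "ff" already present; 2 new (q, q)
  "zrtftt" → 6 new (z, r, t, f, t, t)
  "fzfqqqq" → prefix "f" already present; 6 new (z, f, q, q, q, q)
Total nodes = 8 + 5 + 7 + 3 + 5 + 2 + 4 + 2 + 6 + 6 = 48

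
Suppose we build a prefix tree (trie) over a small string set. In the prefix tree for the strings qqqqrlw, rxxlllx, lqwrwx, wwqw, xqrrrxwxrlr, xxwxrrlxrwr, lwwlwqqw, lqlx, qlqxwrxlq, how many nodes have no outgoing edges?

Leaves are exactly the stored words that no other stored word extends.
Those words: "lqlx", "lqwrwx", "lwwlwqqw", "qlqxwrxlq", "qqqqrlw", "rxxlllx", "wwqw", "xqrrrxwxrlr", "xxwxrrlxrwr"
Leaf count: 9

9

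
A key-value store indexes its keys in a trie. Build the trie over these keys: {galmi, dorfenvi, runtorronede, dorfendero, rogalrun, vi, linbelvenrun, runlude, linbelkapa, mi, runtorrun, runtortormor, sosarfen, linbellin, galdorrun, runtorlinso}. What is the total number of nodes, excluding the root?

90

Trace insertions, counting only characters that open a new branch:
  "galmi" → 5 new (g, a, l, m, i)
  "dorfenvi" → 8 new (d, o, r, f, e, n, v, i)
  "runtorronede" → 12 new (r, u, n, t, o, r, r, o, n, e, d, e)
  "dorfendero" → prefix "dorfen" already present; 4 new (d, e, r, o)
  "rogalrun" → prefix "r" already present; 7 new (o, g, a, l, r, u, n)
  "vi" → 2 new (v, i)
  "linbelvenrun" → 12 new (l, i, n, b, e, l, v, e, n, r, u, n)
  "runlude" → prefix "run" already present; 4 new (l, u, d, e)
  "linbelkapa" → prefix "linbel" already present; 4 new (k, a, p, a)
  "mi" → 2 new (m, i)
  "runtorrun" → prefix "runtorr" already present; 2 new (u, n)
  "runtortormor" → prefix "runtor" already present; 6 new (t, o, r, m, o, r)
  "sosarfen" → 8 new (s, o, s, a, r, f, e, n)
  "linbellin" → prefix "linbel" already present; 3 new (l, i, n)
  "galdorrun" → prefix "gal" already present; 6 new (d, o, r, r, u, n)
  "runtorlinso" → prefix "runtor" already present; 5 new (l, i, n, s, o)
Total nodes = 5 + 8 + 12 + 4 + 7 + 2 + 12 + 4 + 4 + 2 + 2 + 6 + 8 + 3 + 6 + 5 = 90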